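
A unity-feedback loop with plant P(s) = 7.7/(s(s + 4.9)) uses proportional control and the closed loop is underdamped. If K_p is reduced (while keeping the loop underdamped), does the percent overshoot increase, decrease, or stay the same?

ζ = 4.9/(2√(7.7K_p)) rises as K_p falls; higher damping means less overshoot.

decrease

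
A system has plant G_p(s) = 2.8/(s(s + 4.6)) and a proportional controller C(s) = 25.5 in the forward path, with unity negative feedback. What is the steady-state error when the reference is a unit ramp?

The loop has one pole at the origin (type 1). Velocity error constant K_v = lim_{s→0} s·C(s)G_p(s) = 25.5·2.8/4.6 = 15.52.
Steady-state error to a unit ramp: e_ss = 1/K_v = 0.0644.

0.0644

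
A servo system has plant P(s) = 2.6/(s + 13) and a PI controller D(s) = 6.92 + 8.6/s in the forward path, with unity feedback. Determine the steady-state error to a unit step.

0

The open loop D(s)P(s) has a pole at the origin (type 1), so the static position error constant is infinite and e_ss = 1/(1+∞) = 0.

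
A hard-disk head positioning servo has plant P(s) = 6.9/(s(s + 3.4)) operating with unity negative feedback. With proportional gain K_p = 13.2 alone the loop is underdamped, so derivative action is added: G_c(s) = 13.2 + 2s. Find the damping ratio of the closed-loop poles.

Forward path: (13.2 + 2s)·6.9/(s(s+3.4)). The closed-loop characteristic equation is s² + (3.4 + 6.9·2)s + 6.9·13.2 = 0.
That is s² + 17.2s + 91.08 = 0, so ω_n = 9.544 rad/s and ζ = 17.2/(2·9.544) = 0.9011.

ζ = 0.901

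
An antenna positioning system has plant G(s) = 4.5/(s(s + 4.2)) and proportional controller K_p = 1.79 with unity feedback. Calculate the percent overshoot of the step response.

3.16%

From 1 + K_pG(s) = 0: s² + 4.2s + 8.055 = 0 ⇒ ω_n = 2.838, ζ = 0.7399.
%OS = 100·exp(−πζ/√(1−ζ²)) = 100·exp(−π·0.7399/√0.4525) = 3.16%.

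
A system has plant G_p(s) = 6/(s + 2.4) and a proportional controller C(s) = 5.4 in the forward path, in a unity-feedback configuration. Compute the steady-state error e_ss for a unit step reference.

The loop is type 0. Static position error constant K_pos = C(0)·G_p(0) = 5.4·2.5 = 13.5.
Steady-state error to a unit step: e_ss = 1/(1+K_pos) = 1/14.5 = 0.069.

0.069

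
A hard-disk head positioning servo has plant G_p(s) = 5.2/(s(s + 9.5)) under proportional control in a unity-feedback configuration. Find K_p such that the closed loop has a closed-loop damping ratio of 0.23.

Closed-loop characteristic equation: s² + 9.5s + K_p·5.2 = 0.
So ω_n = √(5.2K_p) and 2ζω_n = 9.5, giving ζ = 9.5/(2√(5.2K_p)).
Setting ζ = 0.23: √(5.2K_p) = 9.5/(2·0.23) = 20.65, so K_p = 426.5/5.2 = 82.

K_p = 82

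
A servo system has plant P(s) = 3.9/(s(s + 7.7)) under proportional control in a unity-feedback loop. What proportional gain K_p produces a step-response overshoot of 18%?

From %OS = 100·exp(−πζ/√(1−ζ²)) = 18%, ζ = −ln(0.18)/√(π²+ln²(0.18)) = 0.4791.
Characteristic equation s² + 7.7s + 3.9K_p = 0 gives ζ = 7.7/(2√(3.9K_p)).
Setting ζ = 0.4791: √(3.9K_p) = 7.7/(2·0.4791) = 8.036, so K_p = 64.57/3.9 = 16.6.

K_p = 16.6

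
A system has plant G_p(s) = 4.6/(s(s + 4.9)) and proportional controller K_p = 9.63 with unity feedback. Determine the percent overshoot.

28.8%

The closed-loop denominator s² + 4.9s + 44.3 gives ω_n = √44.3 = 6.656 and ζ = 4.9/(2ω_n) = 0.3681.
%OS = 100·exp(−πζ/√(1−ζ²)) = 100·exp(−π·0.3681/√0.8645) = 28.8%.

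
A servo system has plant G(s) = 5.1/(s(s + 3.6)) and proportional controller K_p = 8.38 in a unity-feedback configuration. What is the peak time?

T_p = 0.5 s

Closed-loop characteristic equation: s² + 3.6s + 42.74 = 0, so ω_n = 6.537 rad/s and ζ = 3.6/(2·6.537) = 0.2753.
Damped frequency ω_d = ω_n√(1−ζ²) = 6.285 rad/s, so peak time T_p = π/ω_d = 0.5 s.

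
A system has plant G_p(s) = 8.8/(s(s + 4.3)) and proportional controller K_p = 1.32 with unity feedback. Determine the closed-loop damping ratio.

ζ = 0.631

1 + K_p·G_p(s) = 0 gives s² + 4.3s + 11.62 = 0.
Matching s² + 2ζω_n s + ω_n²: ω_n = √11.62 = 3.408 rad/s and 2ζω_n = 4.3, so ζ = 4.3/(2·3.408) = 0.631.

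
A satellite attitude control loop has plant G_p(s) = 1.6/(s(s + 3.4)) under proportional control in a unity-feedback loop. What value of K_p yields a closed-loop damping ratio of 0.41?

Closed-loop characteristic equation: s² + 3.4s + K_p·1.6 = 0.
So ω_n = √(1.6K_p) and 2ζω_n = 3.4, giving ζ = 3.4/(2√(1.6K_p)).
Setting ζ = 0.41: √(1.6K_p) = 3.4/(2·0.41) = 4.146, so K_p = 17.19/1.6 = 10.7.

K_p = 10.7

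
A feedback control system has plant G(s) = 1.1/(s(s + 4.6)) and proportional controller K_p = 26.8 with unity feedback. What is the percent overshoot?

The closed-loop denominator s² + 4.6s + 29.48 gives ω_n = √29.48 = 5.43 and ζ = 4.6/(2ω_n) = 0.4236.
%OS = 100·exp(−πζ/√(1−ζ²)) = 100·exp(−π·0.4236/√0.8206) = 23%.

23%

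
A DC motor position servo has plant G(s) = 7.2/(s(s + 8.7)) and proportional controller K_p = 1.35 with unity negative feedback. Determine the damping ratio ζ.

ζ = 1.4

The closed-loop denominator is s(s+8.7) + 1.35·7.2 = s² + 8.7s + 9.72.
So ω_n² = 9.72 ⇒ ω_n = 3.118 rad/s, and ζ = 8.7/(2ω_n) = 1.4.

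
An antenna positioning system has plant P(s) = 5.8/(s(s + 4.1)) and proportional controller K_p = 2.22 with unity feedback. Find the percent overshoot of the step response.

From 1 + K_pP(s) = 0: s² + 4.1s + 12.88 = 0 ⇒ ω_n = 3.588, ζ = 0.5713.
%OS = 100·exp(−πζ/√(1−ζ²)) = 100·exp(−π·0.5713/√0.6736) = 11.2%.

11.2%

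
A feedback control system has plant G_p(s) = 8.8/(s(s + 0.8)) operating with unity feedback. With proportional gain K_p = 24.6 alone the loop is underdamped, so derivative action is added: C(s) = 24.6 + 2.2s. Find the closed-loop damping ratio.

ζ = 0.685

Forward path: (24.6 + 2.2s)·8.8/(s(s+0.8)). The closed-loop characteristic equation is s² + (0.8 + 8.8·2.2)s + 8.8·24.6 = 0.
That is s² + 20.16s + 216.5 = 0, so ω_n = 14.71 rad/s and ζ = 20.16/(2·14.71) = 0.6851.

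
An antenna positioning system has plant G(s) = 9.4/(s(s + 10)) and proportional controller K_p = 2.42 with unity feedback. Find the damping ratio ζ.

ζ = 1.05

1 + K_p·G(s) = 0 gives s² + 10s + 22.75 = 0.
Matching s² + 2ζω_n s + ω_n²: ω_n = √22.75 = 4.769 rad/s and 2ζω_n = 10, so ζ = 10/(2·4.769) = 1.05.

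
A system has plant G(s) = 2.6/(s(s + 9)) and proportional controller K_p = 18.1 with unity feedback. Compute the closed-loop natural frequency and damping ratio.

ω_n = 6.86 rad/s, ζ = 0.656

1 + K_p·G(s) = 0 gives s² + 9s + 47.06 = 0.
So ω_n² = 47.06 ⇒ ω_n = 6.86 rad/s, and ζ = 9/(2ω_n) = 0.656.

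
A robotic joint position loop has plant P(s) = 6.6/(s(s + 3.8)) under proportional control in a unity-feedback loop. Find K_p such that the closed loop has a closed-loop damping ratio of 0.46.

Closed-loop characteristic equation: s² + 3.8s + K_p·6.6 = 0.
So ω_n = √(6.6K_p) and 2ζω_n = 3.8, giving ζ = 3.8/(2√(6.6K_p)).
Setting ζ = 0.46: √(6.6K_p) = 3.8/(2·0.46) = 4.13, so K_p = 17.06/6.6 = 2.58.

K_p = 2.58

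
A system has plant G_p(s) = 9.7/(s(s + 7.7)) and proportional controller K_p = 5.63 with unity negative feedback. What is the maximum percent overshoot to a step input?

14.7%

The closed-loop denominator s² + 7.7s + 54.61 gives ω_n = √54.61 = 7.39 and ζ = 7.7/(2ω_n) = 0.521.
%OS = 100·exp(−πζ/√(1−ζ²)) = 100·exp(−π·0.521/√0.7286) = 14.7%.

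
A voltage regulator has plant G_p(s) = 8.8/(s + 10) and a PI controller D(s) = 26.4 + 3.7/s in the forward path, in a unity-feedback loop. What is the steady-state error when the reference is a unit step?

0

The open loop D(s)G_p(s) has a pole at the origin (type 1), so the static position error constant is infinite and e_ss = 1/(1+∞) = 0.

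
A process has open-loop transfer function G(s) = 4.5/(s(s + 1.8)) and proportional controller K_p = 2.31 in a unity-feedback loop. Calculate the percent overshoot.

40.1%

Closed-loop characteristic equation: s² + 1.8s + 10.39 = 0, so ω_n = 3.224 rad/s and ζ = 1.8/(2·3.224) = 0.2791.
%OS = 100·exp(−πζ/√(1−ζ²)) = 100·exp(−π·0.2791/√0.9221) = 40.1%.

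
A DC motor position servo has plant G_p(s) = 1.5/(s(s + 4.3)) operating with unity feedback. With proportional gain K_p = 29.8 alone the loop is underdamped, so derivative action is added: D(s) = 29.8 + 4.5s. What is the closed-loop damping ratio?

Forward path: (29.8 + 4.5s)·1.5/(s(s+4.3)). The closed-loop characteristic equation is s² + (4.3 + 1.5·4.5)s + 1.5·29.8 = 0.
That is s² + 11.05s + 44.7 = 0, so ω_n = 6.686 rad/s and ζ = 11.05/(2·6.686) = 0.8264.

ζ = 0.826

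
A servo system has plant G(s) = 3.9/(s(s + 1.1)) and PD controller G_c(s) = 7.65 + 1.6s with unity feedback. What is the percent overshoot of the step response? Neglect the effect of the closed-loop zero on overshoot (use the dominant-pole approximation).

5.78%

Forward path: (7.65 + 1.6s)·3.9/(s(s+1.1)). The closed-loop characteristic equation is s² + (1.1 + 3.9·1.6)s + 3.9·7.65 = 0.
That is s² + 7.34s + 29.84 = 0, so ω_n = 5.462 rad/s and ζ = 7.34/(2·5.462) = 0.6719.
%OS = 100·exp(−πζ/√(1−ζ²)) = 5.78%.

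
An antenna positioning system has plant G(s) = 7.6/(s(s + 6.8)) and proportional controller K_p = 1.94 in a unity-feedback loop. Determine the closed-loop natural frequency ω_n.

ω_n = 3.84 rad/s

1 + K_p·G(s) = 0 gives s² + 6.8s + 14.74 = 0.
Matching s² + 2ζω_n s + ω_n²: ω_n = √14.74 = 3.84 rad/s and 2ζω_n = 6.8, so ζ = 6.8/(2·3.84) = 0.885.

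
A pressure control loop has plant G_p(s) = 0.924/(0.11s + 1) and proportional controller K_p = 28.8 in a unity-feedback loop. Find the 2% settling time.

T_s ≈ 0.0159 s

Closed loop: T(s) = K_p·G_p/(1+K_p·G_p) = 26.61/(0.11s + 1 + 26.61), with pole at s = −(1 + 26.61)/0.11 = −251.
τ = 1/251 = 0.003984 s, so 2% settling time ≈ 4τ = 0.0159 s.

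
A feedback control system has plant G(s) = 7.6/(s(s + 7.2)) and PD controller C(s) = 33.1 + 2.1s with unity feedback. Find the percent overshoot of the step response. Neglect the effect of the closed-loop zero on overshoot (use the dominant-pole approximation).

Forward path: (33.1 + 2.1s)·7.6/(s(s+7.2)). The closed-loop characteristic equation is s² + (7.2 + 7.6·2.1)s + 7.6·33.1 = 0.
That is s² + 23.16s + 251.6 = 0, so ω_n = 15.86 rad/s and ζ = 23.16/(2·15.86) = 0.7301.
%OS = 100·exp(−πζ/√(1−ζ²)) = 3.49%.

3.49%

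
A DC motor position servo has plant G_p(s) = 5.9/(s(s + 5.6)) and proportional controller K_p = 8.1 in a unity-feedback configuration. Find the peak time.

T_p = 0.497 s

From 1 + K_pG_p(s) = 0: s² + 5.6s + 47.79 = 0 ⇒ ω_n = 6.913, ζ = 0.405.
Damped frequency ω_d = ω_n√(1−ζ²) = 6.321 rad/s, so peak time T_p = π/ω_d = 0.497 s.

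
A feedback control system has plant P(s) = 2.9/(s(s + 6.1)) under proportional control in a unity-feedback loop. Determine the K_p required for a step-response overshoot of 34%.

K_p = 30.4

From %OS = 100·exp(−πζ/√(1−ζ²)) = 34%, ζ = −ln(0.34)/√(π²+ln²(0.34)) = 0.3248.
Characteristic equation s² + 6.1s + 2.9K_p = 0 gives ζ = 6.1/(2√(2.9K_p)).
Setting ζ = 0.3248: √(2.9K_p) = 6.1/(2·0.3248) = 9.391, so K_p = 88.19/2.9 = 30.4.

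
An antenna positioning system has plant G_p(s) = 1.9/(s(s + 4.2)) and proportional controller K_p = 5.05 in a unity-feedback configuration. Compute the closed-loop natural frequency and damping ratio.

The closed-loop denominator is s(s+4.2) + 5.05·1.9 = s² + 4.2s + 9.595.
Matching s² + 2ζω_n s + ω_n²: ω_n = √9.595 = 3.098 rad/s and 2ζω_n = 4.2, so ζ = 4.2/(2·3.098) = 0.678.

ω_n = 3.1 rad/s, ζ = 0.678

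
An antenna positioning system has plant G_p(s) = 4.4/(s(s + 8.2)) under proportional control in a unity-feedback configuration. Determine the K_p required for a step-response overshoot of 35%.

K_p = 38

From %OS = 100·exp(−πζ/√(1−ζ²)) = 35%, ζ = −ln(0.35)/√(π²+ln²(0.35)) = 0.3169.
Characteristic equation s² + 8.2s + 4.4K_p = 0 gives ζ = 8.2/(2√(4.4K_p)).
Setting ζ = 0.3169: √(4.4K_p) = 8.2/(2·0.3169) = 12.94, so K_p = 167.3/4.4 = 38.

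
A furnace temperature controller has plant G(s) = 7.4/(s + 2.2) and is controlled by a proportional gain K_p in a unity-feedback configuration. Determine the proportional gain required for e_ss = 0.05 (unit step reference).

K_p = 5.65

For a type-0 loop with proportional control, e_ss = 1/(1 + K_p·G(0)).
G(0) = 3.364. Require 1/(1 + K_p·3.364) = 0.05, so 1 + 3.364·K_p = 20.
K_p = (20 − 1)/3.364 = 5.65.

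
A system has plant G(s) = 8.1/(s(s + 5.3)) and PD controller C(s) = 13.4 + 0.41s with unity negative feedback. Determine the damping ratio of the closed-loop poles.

Forward path: (13.4 + 0.41s)·8.1/(s(s+5.3)). The closed-loop characteristic equation is s² + (5.3 + 8.1·0.41)s + 8.1·13.4 = 0.
That is s² + 8.621s + 108.5 = 0, so ω_n = 10.42 rad/s and ζ = 8.621/(2·10.42) = 0.4137.

ζ = 0.414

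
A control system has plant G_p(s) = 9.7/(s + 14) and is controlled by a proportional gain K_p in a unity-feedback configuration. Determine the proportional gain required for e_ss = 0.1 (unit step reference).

K_p = 13

For a type-0 loop with proportional control, e_ss = 1/(1 + K_p·G_p(0)).
G_p(0) = 0.6929. Require 1/(1 + K_p·0.6929) = 0.1, so 1 + 0.6929·K_p = 10.
K_p = (10 − 1)/0.6929 = 13.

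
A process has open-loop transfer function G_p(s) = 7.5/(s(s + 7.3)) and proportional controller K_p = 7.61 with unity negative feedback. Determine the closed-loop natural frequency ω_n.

ω_n = 7.55 rad/s

The closed-loop denominator is s(s+7.3) + 7.61·7.5 = s² + 7.3s + 57.08.
Matching s² + 2ζω_n s + ω_n²: ω_n = √57.08 = 7.555 rad/s and 2ζω_n = 7.3, so ζ = 7.3/(2·7.555) = 0.483.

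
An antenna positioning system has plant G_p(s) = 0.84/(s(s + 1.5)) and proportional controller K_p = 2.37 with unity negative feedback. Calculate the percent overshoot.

13.9%

From 1 + K_pG_p(s) = 0: s² + 1.5s + 1.991 = 0 ⇒ ω_n = 1.411, ζ = 0.5316.
%OS = 100·exp(−πζ/√(1−ζ²)) = 100·exp(−π·0.5316/√0.7175) = 13.9%.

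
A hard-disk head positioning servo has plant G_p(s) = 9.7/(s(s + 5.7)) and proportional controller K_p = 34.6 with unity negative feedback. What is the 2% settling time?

From 1 + K_pG_p(s) = 0: s² + 5.7s + 335.6 = 0 ⇒ ω_n = 18.32, ζ = 0.1556.
2% settling time T_s ≈ 4/(ζω_n) = 4/2.85 = 1.4 s.

T_s ≈ 1.4 s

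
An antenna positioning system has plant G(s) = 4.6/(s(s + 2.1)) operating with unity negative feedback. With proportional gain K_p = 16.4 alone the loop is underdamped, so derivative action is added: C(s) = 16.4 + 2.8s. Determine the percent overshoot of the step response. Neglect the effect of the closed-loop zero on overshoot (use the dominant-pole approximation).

0.475%

Forward path: (16.4 + 2.8s)·4.6/(s(s+2.1)). The closed-loop characteristic equation is s² + (2.1 + 4.6·2.8)s + 4.6·16.4 = 0.
That is s² + 14.98s + 75.44 = 0, so ω_n = 8.686 rad/s and ζ = 14.98/(2·8.686) = 0.8623.
%OS = 100·exp(−πζ/√(1−ζ²)) = 0.475%.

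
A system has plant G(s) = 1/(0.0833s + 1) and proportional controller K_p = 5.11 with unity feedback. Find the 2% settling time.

T_s ≈ 0.0545 s

Closed loop: T(s) = K_p·G/(1+K_p·G) = 5.11/(0.0833s + 1 + 5.11), with pole at s = −(1 + 5.11)/0.0833 = −73.35.
τ = 1/73.35 = 0.01363 s, so 2% settling time ≈ 4τ = 0.0545 s.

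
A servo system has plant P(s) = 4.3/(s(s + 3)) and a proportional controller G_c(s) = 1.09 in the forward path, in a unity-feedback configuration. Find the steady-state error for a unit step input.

0

The open loop G_c(s)P(s) has a pole at the origin (type 1), so the static position error constant is infinite and e_ss = 1/(1+∞) = 0.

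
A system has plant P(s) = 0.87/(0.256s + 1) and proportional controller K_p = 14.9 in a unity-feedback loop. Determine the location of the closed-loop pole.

Closed loop: T(s) = K_p·P/(1+K_p·P) = 12.96/(0.256s + 1 + 12.96), with pole at s = −(1 + 12.96)/0.256 = −54.54.

s = -54.54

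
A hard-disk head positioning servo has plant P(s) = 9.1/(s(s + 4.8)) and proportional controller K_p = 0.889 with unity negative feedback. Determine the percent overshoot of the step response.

Closed-loop characteristic equation: s² + 4.8s + 8.09 = 0, so ω_n = 2.844 rad/s and ζ = 4.8/(2·2.844) = 0.8438.
%OS = 100·exp(−πζ/√(1−ζ²)) = 100·exp(−π·0.8438/√0.288) = 0.716%.

0.716%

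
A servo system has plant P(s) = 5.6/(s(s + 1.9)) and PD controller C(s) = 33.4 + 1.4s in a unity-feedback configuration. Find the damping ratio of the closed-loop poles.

Forward path: (33.4 + 1.4s)·5.6/(s(s+1.9)). The closed-loop characteristic equation is s² + (1.9 + 5.6·1.4)s + 5.6·33.4 = 0.
That is s² + 9.74s + 187 = 0, so ω_n = 13.68 rad/s and ζ = 9.74/(2·13.68) = 0.3561.

ζ = 0.356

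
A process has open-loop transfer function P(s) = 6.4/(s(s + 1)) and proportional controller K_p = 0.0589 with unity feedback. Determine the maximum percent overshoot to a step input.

From 1 + K_pP(s) = 0: s² + 1s + 0.377 = 0 ⇒ ω_n = 0.614, ζ = 0.8144.
%OS = 100·exp(−πζ/√(1−ζ²)) = 100·exp(−π·0.8144/√0.3368) = 1.22%.

1.22%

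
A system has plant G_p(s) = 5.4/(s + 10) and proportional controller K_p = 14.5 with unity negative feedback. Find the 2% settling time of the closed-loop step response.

Closed-loop transfer function: T(s) = K_p·G_p(s)/(1 + K_p·G_p(s)) = 78.3/(s + 10 + 78.3) = 78.3/(s + 88.3).
Time constant τ = 1/88.3 = 0.01133 s, so the 2% settling time is about 4τ = 0.0453 s.

T_s ≈ 0.0453 s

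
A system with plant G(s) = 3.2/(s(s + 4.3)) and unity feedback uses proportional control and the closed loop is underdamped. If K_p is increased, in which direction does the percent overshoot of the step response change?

Characteristic equation s² + 4.3s + K_p·3.2 = 0: raising K_p raises ω_n while 2ζω_n = 4.3 is fixed, so ζ falls and overshoot grows.

increase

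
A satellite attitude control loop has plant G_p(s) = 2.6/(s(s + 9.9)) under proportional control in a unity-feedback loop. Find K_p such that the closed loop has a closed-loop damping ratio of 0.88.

Closed-loop characteristic equation: s² + 9.9s + K_p·2.6 = 0.
So ω_n = √(2.6K_p) and 2ζω_n = 9.9, giving ζ = 9.9/(2√(2.6K_p)).
Setting ζ = 0.88: √(2.6K_p) = 9.9/(2·0.88) = 5.625, so K_p = 31.64/2.6 = 12.2.

K_p = 12.2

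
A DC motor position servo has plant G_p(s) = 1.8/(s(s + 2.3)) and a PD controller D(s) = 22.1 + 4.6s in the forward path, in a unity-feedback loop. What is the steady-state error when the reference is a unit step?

0

The open loop D(s)G_p(s) has a pole at the origin (type 1), so the static position error constant is infinite and e_ss = 1/(1+∞) = 0.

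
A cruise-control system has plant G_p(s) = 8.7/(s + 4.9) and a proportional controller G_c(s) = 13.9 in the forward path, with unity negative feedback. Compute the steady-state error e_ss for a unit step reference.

0.0389

The loop is type 0. Static position error constant K_pos = G_c(0)·G_p(0) = 13.9·1.776 = 24.68.
Steady-state error to a unit step: e_ss = 1/(1+K_pos) = 1/25.68 = 0.0389.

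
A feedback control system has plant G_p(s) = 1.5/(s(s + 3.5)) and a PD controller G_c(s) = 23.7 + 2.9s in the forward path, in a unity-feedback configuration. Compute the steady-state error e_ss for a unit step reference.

0

The open loop G_c(s)G_p(s) has a pole at the origin (type 1), so the static position error constant is infinite and e_ss = 1/(1+∞) = 0.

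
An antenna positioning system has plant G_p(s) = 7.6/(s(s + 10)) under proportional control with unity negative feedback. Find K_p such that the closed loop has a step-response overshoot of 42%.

K_p = 46.4

From %OS = 100·exp(−πζ/√(1−ζ²)) = 42%, ζ = −ln(0.42)/√(π²+ln²(0.42)) = 0.2662.
Characteristic equation s² + 10s + 7.6K_p = 0 gives ζ = 10/(2√(7.6K_p)).
Setting ζ = 0.2662: √(7.6K_p) = 10/(2·0.2662) = 18.78, so K_p = 352.9/7.6 = 46.4.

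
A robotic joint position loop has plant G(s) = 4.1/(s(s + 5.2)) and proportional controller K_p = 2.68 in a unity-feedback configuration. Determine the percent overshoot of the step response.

1.88%

From 1 + K_pG(s) = 0: s² + 5.2s + 10.99 = 0 ⇒ ω_n = 3.315, ζ = 0.7844.
%OS = 100·exp(−πζ/√(1−ζ²)) = 100·exp(−π·0.7844/√0.3848) = 1.88%.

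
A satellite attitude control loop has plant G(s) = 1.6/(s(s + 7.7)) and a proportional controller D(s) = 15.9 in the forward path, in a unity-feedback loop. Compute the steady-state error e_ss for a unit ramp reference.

0.303

The loop has one pole at the origin (type 1). Velocity error constant K_v = lim_{s→0} s·D(s)G(s) = 15.9·1.6/7.7 = 3.304.
Steady-state error to a unit ramp: e_ss = 1/K_v = 0.303.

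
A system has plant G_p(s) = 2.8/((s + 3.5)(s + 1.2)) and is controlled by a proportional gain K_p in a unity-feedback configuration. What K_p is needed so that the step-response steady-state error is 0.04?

K_p = 36

The loop is type 0, so e_ss(step) = 1/(1 + K_pos) with K_pos = K_p·G_p(0).
G_p(0) = 0.6667. Require 1/(1 + K_p·0.6667) = 0.04, so 1 + 0.6667·K_p = 25.
K_p = (25 − 1)/0.6667 = 36.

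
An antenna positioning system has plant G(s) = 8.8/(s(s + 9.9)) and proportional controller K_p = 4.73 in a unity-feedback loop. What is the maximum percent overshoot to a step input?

2.33%

Closed-loop characteristic equation: s² + 9.9s + 41.62 = 0, so ω_n = 6.452 rad/s and ζ = 9.9/(2·6.452) = 0.7672.
%OS = 100·exp(−πζ/√(1−ζ²)) = 100·exp(−π·0.7672/√0.4113) = 2.33%.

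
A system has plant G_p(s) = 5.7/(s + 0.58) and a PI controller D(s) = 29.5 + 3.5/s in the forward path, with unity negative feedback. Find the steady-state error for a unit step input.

0

The open loop D(s)G_p(s) has a pole at the origin (type 1), so the static position error constant is infinite and e_ss = 1/(1+∞) = 0.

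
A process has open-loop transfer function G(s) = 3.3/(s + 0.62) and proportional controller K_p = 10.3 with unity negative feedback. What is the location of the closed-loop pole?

s = -34.61

Closed-loop transfer function: T(s) = K_p·G(s)/(1 + K_p·G(s)) = 33.99/(s + 0.62 + 33.99) = 33.99/(s + 34.61).
The closed-loop pole is at s = −34.61.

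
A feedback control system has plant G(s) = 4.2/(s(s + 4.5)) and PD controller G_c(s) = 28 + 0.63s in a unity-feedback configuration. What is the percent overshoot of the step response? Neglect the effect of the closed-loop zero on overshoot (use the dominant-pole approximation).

33.4%

Forward path: (28 + 0.63s)·4.2/(s(s+4.5)). The closed-loop characteristic equation is s² + (4.5 + 4.2·0.63)s + 4.2·28 = 0.
That is s² + 7.146s + 117.6 = 0, so ω_n = 10.84 rad/s and ζ = 7.146/(2·10.84) = 0.3295.
%OS = 100·exp(−πζ/√(1−ζ²)) = 33.4%.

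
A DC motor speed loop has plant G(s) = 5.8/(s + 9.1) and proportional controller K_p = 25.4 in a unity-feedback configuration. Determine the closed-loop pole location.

Closed-loop transfer function: T(s) = K_p·G(s)/(1 + K_p·G(s)) = 147.3/(s + 9.1 + 147.3) = 147.3/(s + 156.4).
The closed-loop pole is at s = −156.4.

s = -156.4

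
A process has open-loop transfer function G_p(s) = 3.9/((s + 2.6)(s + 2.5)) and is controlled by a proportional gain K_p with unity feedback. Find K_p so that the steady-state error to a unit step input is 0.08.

K_p = 19.2

For a type-0 loop with proportional control, e_ss = 1/(1 + K_p·G_p(0)).
G_p(0) = 0.6. Require 1/(1 + K_p·0.6) = 0.08, so 1 + 0.6·K_p = 12.5.
K_p = (12.5 − 1)/0.6 = 19.2.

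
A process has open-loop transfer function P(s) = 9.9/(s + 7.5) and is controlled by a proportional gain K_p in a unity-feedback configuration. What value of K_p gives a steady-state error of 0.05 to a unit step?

K_p = 14.4

For a type-0 loop with proportional control, e_ss = 1/(1 + K_p·P(0)).
P(0) = 1.32. Require 1/(1 + K_p·1.32) = 0.05, so 1 + 1.32·K_p = 20.
K_p = (20 − 1)/1.32 = 14.4.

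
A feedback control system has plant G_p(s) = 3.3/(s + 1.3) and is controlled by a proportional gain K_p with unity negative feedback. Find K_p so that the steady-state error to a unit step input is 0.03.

K_p = 12.7

Steady-state error for a unit step on this type-0 loop is 1/(1 + K_p·G_p(0)).
G_p(0) = 2.538. Require 1/(1 + K_p·2.538) = 0.03, so 1 + 2.538·K_p = 33.33.
K_p = (33.33 − 1)/2.538 = 12.7.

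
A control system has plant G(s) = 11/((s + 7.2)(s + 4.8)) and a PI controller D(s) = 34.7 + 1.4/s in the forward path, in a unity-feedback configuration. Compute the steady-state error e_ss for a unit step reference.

0

The open loop D(s)G(s) has a pole at the origin (type 1), so the static position error constant is infinite and e_ss = 1/(1+∞) = 0.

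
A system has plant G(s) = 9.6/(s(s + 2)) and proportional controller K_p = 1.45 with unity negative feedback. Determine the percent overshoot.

Closed-loop characteristic equation: s² + 2s + 13.92 = 0, so ω_n = 3.731 rad/s and ζ = 2/(2·3.731) = 0.268.
%OS = 100·exp(−πζ/√(1−ζ²)) = 100·exp(−π·0.268/√0.9282) = 41.7%.

41.7%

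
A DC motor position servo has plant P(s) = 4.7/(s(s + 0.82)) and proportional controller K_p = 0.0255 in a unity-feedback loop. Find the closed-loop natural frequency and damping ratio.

ω_n = 0.346 rad/s, ζ = 1.18

The closed-loop denominator is s(s+0.82) + 0.0255·4.7 = s² + 0.82s + 0.1198.
So ω_n² = 0.1198 ⇒ ω_n = 0.3462 rad/s, and ζ = 0.82/(2ω_n) = 1.18.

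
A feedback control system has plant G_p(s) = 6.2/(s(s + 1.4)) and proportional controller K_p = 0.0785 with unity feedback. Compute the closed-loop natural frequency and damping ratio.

1 + K_p·G_p(s) = 0 gives s² + 1.4s + 0.4867 = 0.
So ω_n² = 0.4867 ⇒ ω_n = 0.6976 rad/s, and ζ = 1.4/(2ω_n) = 1.

ω_n = 0.698 rad/s, ζ = 1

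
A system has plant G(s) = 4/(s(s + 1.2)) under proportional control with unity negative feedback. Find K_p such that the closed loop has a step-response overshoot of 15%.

K_p = 0.337

From %OS = 100·exp(−πζ/√(1−ζ²)) = 15%, ζ = −ln(0.15)/√(π²+ln²(0.15)) = 0.5169.
Characteristic equation s² + 1.2s + 4K_p = 0 gives ζ = 1.2/(2√(4K_p)).
Setting ζ = 0.5169: √(4K_p) = 1.2/(2·0.5169) = 1.161, so K_p = 1.347/4 = 0.337.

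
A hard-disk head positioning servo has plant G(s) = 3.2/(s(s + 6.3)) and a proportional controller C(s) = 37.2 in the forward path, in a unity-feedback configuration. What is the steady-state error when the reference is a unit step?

The open loop C(s)G(s) has a pole at the origin (type 1), so the static position error constant is infinite and e_ss = 1/(1+∞) = 0.

0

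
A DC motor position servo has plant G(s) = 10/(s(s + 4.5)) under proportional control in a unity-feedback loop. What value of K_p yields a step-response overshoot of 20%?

K_p = 2.44

From %OS = 100·exp(−πζ/√(1−ζ²)) = 20%, ζ = −ln(0.2)/√(π²+ln²(0.2)) = 0.4559.
Characteristic equation s² + 4.5s + 10K_p = 0 gives ζ = 4.5/(2√(10K_p)).
Setting ζ = 0.4559: √(10K_p) = 4.5/(2·0.4559) = 4.935, so K_p = 24.35/10 = 2.44.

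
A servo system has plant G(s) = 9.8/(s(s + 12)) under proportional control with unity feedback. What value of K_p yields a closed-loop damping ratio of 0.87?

Closed-loop characteristic equation: s² + 12s + K_p·9.8 = 0.
So ω_n = √(9.8K_p) and 2ζω_n = 12, giving ζ = 12/(2√(9.8K_p)).
Setting ζ = 0.87: √(9.8K_p) = 12/(2·0.87) = 6.897, so K_p = 47.56/9.8 = 4.85.

K_p = 4.85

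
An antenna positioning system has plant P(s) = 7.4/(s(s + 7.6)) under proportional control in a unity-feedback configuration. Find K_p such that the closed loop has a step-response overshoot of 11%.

From %OS = 100·exp(−πζ/√(1−ζ²)) = 11%, ζ = −ln(0.11)/√(π²+ln²(0.11)) = 0.5749.
Characteristic equation s² + 7.6s + 7.4K_p = 0 gives ζ = 7.6/(2√(7.4K_p)).
Setting ζ = 0.5749: √(7.4K_p) = 7.6/(2·0.5749) = 6.61, so K_p = 43.69/7.4 = 5.9.

K_p = 5.9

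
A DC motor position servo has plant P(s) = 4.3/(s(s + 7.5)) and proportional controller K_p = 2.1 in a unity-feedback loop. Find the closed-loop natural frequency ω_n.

ω_n = 3 rad/s

The closed-loop denominator is s(s+7.5) + 2.1·4.3 = s² + 7.5s + 9.03.
So ω_n² = 9.03 ⇒ ω_n = 3.005 rad/s, and ζ = 7.5/(2ω_n) = 1.25.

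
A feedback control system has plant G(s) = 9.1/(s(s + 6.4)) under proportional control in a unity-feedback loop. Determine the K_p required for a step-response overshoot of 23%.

K_p = 6.27

From %OS = 100·exp(−πζ/√(1−ζ²)) = 23%, ζ = −ln(0.23)/√(π²+ln²(0.23)) = 0.4237.
Characteristic equation s² + 6.4s + 9.1K_p = 0 gives ζ = 6.4/(2√(9.1K_p)).
Setting ζ = 0.4237: √(9.1K_p) = 6.4/(2·0.4237) = 7.552, so K_p = 57.03/9.1 = 6.27.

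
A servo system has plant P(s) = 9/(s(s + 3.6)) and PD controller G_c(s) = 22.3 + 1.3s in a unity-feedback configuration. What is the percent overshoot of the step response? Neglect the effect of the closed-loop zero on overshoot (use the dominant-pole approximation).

13.3%

Forward path: (22.3 + 1.3s)·9/(s(s+3.6)). The closed-loop characteristic equation is s² + (3.6 + 9·1.3)s + 9·22.3 = 0.
That is s² + 15.3s + 200.7 = 0, so ω_n = 14.17 rad/s and ζ = 15.3/(2·14.17) = 0.54.
%OS = 100·exp(−πζ/√(1−ζ²)) = 13.3%.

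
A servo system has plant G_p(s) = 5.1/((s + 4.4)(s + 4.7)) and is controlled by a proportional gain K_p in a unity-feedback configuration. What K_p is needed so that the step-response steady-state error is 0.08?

For a type-0 loop with proportional control, e_ss = 1/(1 + K_p·G_p(0)).
G_p(0) = 0.2466. Require 1/(1 + K_p·0.2466) = 0.08, so 1 + 0.2466·K_p = 12.5.
K_p = (12.5 − 1)/0.2466 = 46.6.

K_p = 46.6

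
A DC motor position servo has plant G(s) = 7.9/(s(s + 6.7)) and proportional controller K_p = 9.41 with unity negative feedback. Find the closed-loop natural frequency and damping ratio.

With unity feedback the closed-loop characteristic equation is s² + 6.7s + 9.41·7.9 = s² + 6.7s + 74.34 = 0.
Matching s² + 2ζω_n s + ω_n²: ω_n = √74.34 = 8.622 rad/s and 2ζω_n = 6.7, so ζ = 6.7/(2·8.622) = 0.389.

ω_n = 8.62 rad/s, ζ = 0.389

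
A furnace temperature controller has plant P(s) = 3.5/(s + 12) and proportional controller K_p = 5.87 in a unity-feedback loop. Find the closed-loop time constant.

τ = 0.0307 s

Closed-loop transfer function: T(s) = K_p·P(s)/(1 + K_p·P(s)) = 20.55/(s + 12 + 20.55) = 20.55/(s + 32.55).
Time constant τ = 1/32.55 = 0.0307 s.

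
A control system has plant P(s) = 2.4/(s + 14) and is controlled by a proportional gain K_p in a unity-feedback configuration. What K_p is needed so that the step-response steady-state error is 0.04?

K_p = 140

Steady-state error for a unit step on this type-0 loop is 1/(1 + K_p·P(0)).
P(0) = 0.1714. Require 1/(1 + K_p·0.1714) = 0.04, so 1 + 0.1714·K_p = 25.
K_p = (25 − 1)/0.1714 = 140.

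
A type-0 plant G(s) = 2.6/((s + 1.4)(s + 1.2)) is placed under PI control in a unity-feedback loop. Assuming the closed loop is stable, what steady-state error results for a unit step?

The PI controller's integrator makes the forward path type 1, so e_ss to a step is zero.

0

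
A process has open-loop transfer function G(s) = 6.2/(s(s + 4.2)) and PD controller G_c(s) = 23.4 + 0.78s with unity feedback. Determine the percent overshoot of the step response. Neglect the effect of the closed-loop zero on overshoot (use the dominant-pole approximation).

28%

Forward path: (23.4 + 0.78s)·6.2/(s(s+4.2)). The closed-loop characteristic equation is s² + (4.2 + 6.2·0.78)s + 6.2·23.4 = 0.
That is s² + 9.036s + 145.1 = 0, so ω_n = 12.04 rad/s and ζ = 9.036/(2·12.04) = 0.3751.
%OS = 100·exp(−πζ/√(1−ζ²)) = 28%.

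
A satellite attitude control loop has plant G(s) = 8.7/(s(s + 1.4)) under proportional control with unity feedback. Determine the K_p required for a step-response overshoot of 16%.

K_p = 0.222

From %OS = 100·exp(−πζ/√(1−ζ²)) = 16%, ζ = −ln(0.16)/√(π²+ln²(0.16)) = 0.5039.
Characteristic equation s² + 1.4s + 8.7K_p = 0 gives ζ = 1.4/(2√(8.7K_p)).
Setting ζ = 0.5039: √(8.7K_p) = 1.4/(2·0.5039) = 1.389, so K_p = 1.93/8.7 = 0.222.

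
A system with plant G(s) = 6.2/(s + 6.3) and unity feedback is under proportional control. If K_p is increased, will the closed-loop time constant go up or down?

decrease

The closed-loop bandwidth 6.3+K_p·6.2 grows with K_p, so τ shrinks.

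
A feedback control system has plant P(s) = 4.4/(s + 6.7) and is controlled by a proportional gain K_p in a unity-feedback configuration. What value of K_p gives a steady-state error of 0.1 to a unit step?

K_p = 13.7

For a type-0 loop with proportional control, e_ss = 1/(1 + K_p·P(0)).
P(0) = 0.6567. Require 1/(1 + K_p·0.6567) = 0.1, so 1 + 0.6567·K_p = 10.
K_p = (10 − 1)/0.6567 = 13.7.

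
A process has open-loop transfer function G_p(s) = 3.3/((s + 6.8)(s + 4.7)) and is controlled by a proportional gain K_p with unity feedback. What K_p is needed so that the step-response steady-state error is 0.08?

K_p = 111

Steady-state error for a unit step on this type-0 loop is 1/(1 + K_p·G_p(0)).
G_p(0) = 0.1033. Require 1/(1 + K_p·0.1033) = 0.08, so 1 + 0.1033·K_p = 12.5.
K_p = (12.5 − 1)/0.1033 = 111.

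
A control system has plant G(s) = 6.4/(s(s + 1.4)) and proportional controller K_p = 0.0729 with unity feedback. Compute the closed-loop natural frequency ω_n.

ω_n = 0.683 rad/s

With unity feedback the closed-loop characteristic equation is s² + 1.4s + 0.0729·6.4 = s² + 1.4s + 0.4666 = 0.
Matching s² + 2ζω_n s + ω_n²: ω_n = √0.4666 = 0.6831 rad/s and 2ζω_n = 1.4, so ζ = 1.4/(2·0.6831) = 1.02.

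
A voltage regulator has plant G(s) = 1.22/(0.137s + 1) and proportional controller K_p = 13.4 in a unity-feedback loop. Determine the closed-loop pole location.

Closed loop: T(s) = K_p·G/(1+K_p·G) = 16.35/(0.137s + 1 + 16.35), with pole at s = −(1 + 16.35)/0.137 = −126.6.

s = -126.6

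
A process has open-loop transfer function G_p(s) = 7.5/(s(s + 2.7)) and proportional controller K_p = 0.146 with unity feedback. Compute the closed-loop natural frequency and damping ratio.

ω_n = 1.05 rad/s, ζ = 1.29

With unity feedback the closed-loop characteristic equation is s² + 2.7s + 0.146·7.5 = s² + 2.7s + 1.095 = 0.
Matching s² + 2ζω_n s + ω_n²: ω_n = √1.095 = 1.046 rad/s and 2ζω_n = 2.7, so ζ = 2.7/(2·1.046) = 1.29.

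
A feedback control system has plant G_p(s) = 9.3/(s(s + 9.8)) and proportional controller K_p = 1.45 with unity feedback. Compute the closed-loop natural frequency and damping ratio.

ω_n = 3.67 rad/s, ζ = 1.33

The closed-loop denominator is s(s+9.8) + 1.45·9.3 = s² + 9.8s + 13.49.
Matching s² + 2ζω_n s + ω_n²: ω_n = √13.49 = 3.672 rad/s and 2ζω_n = 9.8, so ζ = 9.8/(2·3.672) = 1.33.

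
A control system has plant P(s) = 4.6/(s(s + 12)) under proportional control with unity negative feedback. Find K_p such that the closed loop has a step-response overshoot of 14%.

From %OS = 100·exp(−πζ/√(1−ζ²)) = 14%, ζ = −ln(0.14)/√(π²+ln²(0.14)) = 0.5305.
Characteristic equation s² + 12s + 4.6K_p = 0 gives ζ = 12/(2√(4.6K_p)).
Setting ζ = 0.5305: √(4.6K_p) = 12/(2·0.5305) = 11.31, so K_p = 127.9/4.6 = 27.8.

K_p = 27.8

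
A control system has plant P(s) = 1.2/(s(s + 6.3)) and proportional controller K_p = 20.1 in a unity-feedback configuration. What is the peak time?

T_p = 0.834 s

The closed-loop denominator s² + 6.3s + 24.12 gives ω_n = √24.12 = 4.911 and ζ = 6.3/(2ω_n) = 0.6414.
Damped frequency ω_d = ω_n√(1−ζ²) = 3.768 rad/s, so peak time T_p = π/ω_d = 0.834 s.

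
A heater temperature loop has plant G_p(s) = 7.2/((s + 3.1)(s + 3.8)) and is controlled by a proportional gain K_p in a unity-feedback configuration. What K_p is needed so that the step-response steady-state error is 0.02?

Steady-state error for a unit step on this type-0 loop is 1/(1 + K_p·G_p(0)).
G_p(0) = 0.6112. Require 1/(1 + K_p·0.6112) = 0.02, so 1 + 0.6112·K_p = 50.
K_p = (50 − 1)/0.6112 = 80.2.

K_p = 80.2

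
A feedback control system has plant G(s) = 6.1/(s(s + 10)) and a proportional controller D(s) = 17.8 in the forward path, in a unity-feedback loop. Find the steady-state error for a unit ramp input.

0.0921

The loop has one pole at the origin (type 1). Velocity error constant K_v = lim_{s→0} s·D(s)G(s) = 17.8·6.1/10 = 10.86.
Steady-state error to a unit ramp: e_ss = 1/K_v = 0.0921.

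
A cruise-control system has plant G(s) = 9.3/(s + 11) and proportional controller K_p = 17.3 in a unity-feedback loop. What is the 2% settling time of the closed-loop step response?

T_s ≈ 0.0233 s

Closed-loop transfer function: T(s) = K_p·G(s)/(1 + K_p·G(s)) = 160.9/(s + 11 + 160.9) = 160.9/(s + 171.9).
Time constant τ = 1/171.9 = 0.005818 s, so the 2% settling time is about 4τ = 0.0233 s.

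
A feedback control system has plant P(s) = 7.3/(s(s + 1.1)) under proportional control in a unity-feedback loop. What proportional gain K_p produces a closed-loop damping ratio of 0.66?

Closed-loop characteristic equation: s² + 1.1s + K_p·7.3 = 0.
So ω_n = √(7.3K_p) and 2ζω_n = 1.1, giving ζ = 1.1/(2√(7.3K_p)).
Setting ζ = 0.66: √(7.3K_p) = 1.1/(2·0.66) = 0.8333, so K_p = 0.6944/7.3 = 0.0951.

K_p = 0.0951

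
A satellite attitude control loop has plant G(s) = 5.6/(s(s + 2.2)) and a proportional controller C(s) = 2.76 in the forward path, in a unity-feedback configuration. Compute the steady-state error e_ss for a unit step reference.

The open loop C(s)G(s) has a pole at the origin (type 1), so the static position error constant is infinite and e_ss = 1/(1+∞) = 0.

0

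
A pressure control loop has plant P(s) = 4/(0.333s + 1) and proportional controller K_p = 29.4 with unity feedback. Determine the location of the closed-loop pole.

Closed loop: T(s) = K_p·P/(1+K_p·P) = 117.6/(0.333s + 1 + 117.6), with pole at s = −(1 + 117.6)/0.333 = −356.2.

s = -356.2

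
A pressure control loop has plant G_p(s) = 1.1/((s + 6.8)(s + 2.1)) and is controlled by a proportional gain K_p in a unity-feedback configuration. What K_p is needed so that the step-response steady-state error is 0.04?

Steady-state error for a unit step on this type-0 loop is 1/(1 + K_p·G_p(0)).
G_p(0) = 0.07703. Require 1/(1 + K_p·0.07703) = 0.04, so 1 + 0.07703·K_p = 25.
K_p = (25 − 1)/0.07703 = 312.

K_p = 312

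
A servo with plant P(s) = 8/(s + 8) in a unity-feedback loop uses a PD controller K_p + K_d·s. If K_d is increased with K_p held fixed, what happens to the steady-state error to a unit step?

unchanged

At s = 0 the derivative term contributes nothing: C(0) = K_p regardless of K_d, so K_pos = K_p·P(0) and e_ss are unchanged.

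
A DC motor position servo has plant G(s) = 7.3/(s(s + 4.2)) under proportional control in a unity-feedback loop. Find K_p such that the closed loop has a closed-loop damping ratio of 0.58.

K_p = 1.8

Closed-loop characteristic equation: s² + 4.2s + K_p·7.3 = 0.
So ω_n = √(7.3K_p) and 2ζω_n = 4.2, giving ζ = 4.2/(2√(7.3K_p)).
Setting ζ = 0.58: √(7.3K_p) = 4.2/(2·0.58) = 3.621, so K_p = 13.11/7.3 = 1.8.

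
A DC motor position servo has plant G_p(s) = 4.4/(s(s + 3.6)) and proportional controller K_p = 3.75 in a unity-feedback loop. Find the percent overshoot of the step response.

The closed-loop denominator s² + 3.6s + 16.5 gives ω_n = √16.5 = 4.062 and ζ = 3.6/(2ω_n) = 0.4431.
%OS = 100·exp(−πζ/√(1−ζ²)) = 100·exp(−π·0.4431/√0.8036) = 21.2%.

21.2%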